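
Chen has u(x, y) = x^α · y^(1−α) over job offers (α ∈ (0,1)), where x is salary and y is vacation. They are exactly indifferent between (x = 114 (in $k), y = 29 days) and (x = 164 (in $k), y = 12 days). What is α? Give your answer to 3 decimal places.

α ≈ 0.708

Set the two utilities equal: 114^α·29^(1−α) = 164^α·12^(1−α).
Taking logs: α·ln 114 + (1−α)·ln 29 = α·ln 164 + (1−α)·ln 12, i.e. α·-0.363668 = (1−α)·-0.882389.
So α/(1−α) = (-0.882389)/(-0.363668) = 2.426359, and α = 2.426359/3.426359 ≈ 0.708.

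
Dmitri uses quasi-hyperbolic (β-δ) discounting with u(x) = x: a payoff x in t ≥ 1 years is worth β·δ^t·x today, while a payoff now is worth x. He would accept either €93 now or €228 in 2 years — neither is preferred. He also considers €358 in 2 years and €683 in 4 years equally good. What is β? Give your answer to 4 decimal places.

β ≈ 0.7782

From the later pair, β·δ^2·358 = β·δ^4·683; dividing through, δ^2 = 358/683 = 0.52416, so δ = 0.72399.
Now use the now-vs-future pair: 93 = β·δ^2·228 gives β = 93/(0.52416·228) ≈ 0.7782.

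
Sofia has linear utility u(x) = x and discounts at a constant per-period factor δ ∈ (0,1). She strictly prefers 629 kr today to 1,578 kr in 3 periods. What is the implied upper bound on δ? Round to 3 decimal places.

Under u(x) = x this choice says 629 > δ^3·1578.
Hence δ^3 < 629/1578 = 0.39861, and x ↦ x^(1/3) is increasing on (0,∞).
δ < 0.39861^(1/3) = 0.736.

δ < 0.736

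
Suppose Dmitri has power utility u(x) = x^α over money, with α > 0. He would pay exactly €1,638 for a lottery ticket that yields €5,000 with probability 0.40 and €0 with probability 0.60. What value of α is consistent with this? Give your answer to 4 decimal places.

EU(lottery) = 0.40·5000^α + 0.60·0 = 0.40·5000^α.
Setting u(1638) equal to that: 1638^α = 0.40·5000^α ⇒ (1638/5000)^α = 0.40.
Take logs: α = ln 0.40 / ln(1638/5000) ≈ 0.821077.

α ≈ 0.8211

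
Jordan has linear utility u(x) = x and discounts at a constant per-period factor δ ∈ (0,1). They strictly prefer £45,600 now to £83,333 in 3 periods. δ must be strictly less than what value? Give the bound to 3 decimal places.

The preference means 45600 > δ^3·83333.
Dividing by 83333: δ^3 < 0.54720. Both sides are positive, so the cube root keeps the direction.
δ < (45600/83333)^(1/3) ≈ 0.818.

δ < 0.818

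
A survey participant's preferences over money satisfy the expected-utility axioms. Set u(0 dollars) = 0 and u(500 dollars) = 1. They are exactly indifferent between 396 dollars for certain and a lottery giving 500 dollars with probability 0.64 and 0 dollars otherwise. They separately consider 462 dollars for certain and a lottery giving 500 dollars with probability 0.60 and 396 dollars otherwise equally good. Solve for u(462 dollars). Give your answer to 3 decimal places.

0.856

The first gamble pins u(396 dollars): it must equal 0.64·1 + 0.36·0 = 0.64.
Chaining: u(462 dollars) = 0.60·1.00 + 0.40·0.64 = 0.8560.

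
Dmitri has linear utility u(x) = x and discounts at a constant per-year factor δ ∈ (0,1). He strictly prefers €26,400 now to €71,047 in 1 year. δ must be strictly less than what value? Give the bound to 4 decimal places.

δ < 0.3716

Under u(x) = x this choice says 26400 > δ·71047.
So δ < 26400/71047 = 0.37159.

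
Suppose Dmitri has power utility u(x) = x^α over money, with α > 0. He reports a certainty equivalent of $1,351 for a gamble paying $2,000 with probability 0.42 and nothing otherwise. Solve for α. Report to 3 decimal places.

α ≈ 2.211

Since u(0) = 0, the lottery's EU is 0.42·2000^α.
Setting u(1351) equal to that: 1351^α = 0.42·2000^α ⇒ (1351/2000)^α = 0.42.
Take logs: α = ln 0.42 / ln(1351/2000) ≈ 2.21131.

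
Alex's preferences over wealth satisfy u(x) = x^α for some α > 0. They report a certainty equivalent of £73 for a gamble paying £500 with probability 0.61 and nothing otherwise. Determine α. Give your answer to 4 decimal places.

α ≈ 0.2569

The lottery's expected utility is 0.61·u(500) + 0.39·u(0) = 0.61·500^α (since u(0) = 0 for α > 0).
Setting u(73) equal to that: 73^α = 0.61·500^α ⇒ (73/500)^α = 0.61.
Take logs: α = ln 0.61 / ln(73/500) ≈ 0.256891.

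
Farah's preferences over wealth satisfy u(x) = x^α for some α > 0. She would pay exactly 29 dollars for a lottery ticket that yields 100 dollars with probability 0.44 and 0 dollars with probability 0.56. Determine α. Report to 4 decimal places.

Since u(0) = 0, the lottery's EU is 0.44·100^α.
Setting u(29) equal to that: 29^α = 0.44·100^α ⇒ (29/100)^α = 0.44.
Take logs: α = ln 0.44 / ln(29/100) ≈ 0.663218.

α ≈ 0.6632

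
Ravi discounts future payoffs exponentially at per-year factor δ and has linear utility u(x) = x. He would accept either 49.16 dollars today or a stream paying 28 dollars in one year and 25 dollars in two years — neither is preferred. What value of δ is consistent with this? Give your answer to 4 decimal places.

δ ≈ 0.9500

Present value of the stream is 28·δ + 25·δ². Indifference gives 28δ + 25δ² = 49.16.
So 25δ² + 28δ − 49.16 = 0.
δ = (−28 + √(28² + 4·25·49.16)) / (2·25) = (−28 + √5700.00) / 50 ≈ 0.9500.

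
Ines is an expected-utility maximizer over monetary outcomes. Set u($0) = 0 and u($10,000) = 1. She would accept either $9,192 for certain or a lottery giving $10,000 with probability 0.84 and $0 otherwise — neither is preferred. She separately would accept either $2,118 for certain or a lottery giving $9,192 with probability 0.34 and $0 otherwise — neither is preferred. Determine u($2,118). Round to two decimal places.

0.29

From the first indifference, u($9,192) = 0.84·u($10,000) + 0.16·u($0) = 0.84·1 + 0.16·0 = 0.84.
Chaining: u($2,118) = 0.34·0.84 + 0.66·0.00 = 0.2856.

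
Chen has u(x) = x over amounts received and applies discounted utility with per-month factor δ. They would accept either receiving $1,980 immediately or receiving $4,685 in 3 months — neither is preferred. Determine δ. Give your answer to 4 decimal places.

Equating discounted utilities: u(1980) = δ^3·u(4685) ⇒ δ^3 = u(1980)/u(4685).
With u(x) = x: δ^3 = 1980/4685 = 0.42263.
Taking the cube root: δ = 0.42263^(1/3) ≈ 0.7504.

δ ≈ 0.7504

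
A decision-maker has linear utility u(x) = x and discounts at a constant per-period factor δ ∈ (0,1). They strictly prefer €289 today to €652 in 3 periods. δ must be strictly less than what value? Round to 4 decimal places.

The preference means 289 > δ^3·652.
Hence δ^3 < 289/652 = 0.44325, and x ↦ x^(1/3) is increasing on (0,∞).
δ < (289/652)^(1/3) ≈ 0.7625.

δ < 0.7625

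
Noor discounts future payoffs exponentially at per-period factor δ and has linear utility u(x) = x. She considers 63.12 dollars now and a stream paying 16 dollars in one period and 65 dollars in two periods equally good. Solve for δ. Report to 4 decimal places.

The stream is worth 16δ + 65δ² today, so 16δ + 65δ² = 63.12.
Rearranged: 65δ² + 16δ − 63.12 = 0.
The positive root is δ = [−16 + √(16² + 4·65·63.12)] / (2·65) = (−16 + 129.102)/130 ≈ 0.8700.

δ ≈ 0.8700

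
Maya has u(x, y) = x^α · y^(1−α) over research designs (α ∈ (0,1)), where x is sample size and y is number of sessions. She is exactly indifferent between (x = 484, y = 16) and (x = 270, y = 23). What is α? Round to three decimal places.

α ≈ 0.383

Set the two utilities equal: 484^α·16^(1−α) = 270^α·23^(1−α).
(484/270)^α = (23/16)^(1−α); take logs: α·ln(484/270) = (1−α)·ln(23/16), i.e. α·0.583663 = (1−α)·0.362905.
So α/(1−α) = (0.362905)/(0.583663) = 0.621771, and α = 0.621771/1.621771 ≈ 0.383.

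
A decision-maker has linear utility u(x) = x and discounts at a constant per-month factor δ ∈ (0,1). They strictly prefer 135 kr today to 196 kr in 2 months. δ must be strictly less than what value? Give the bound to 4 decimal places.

Comparing present values: 135 > δ^2·196.
Dividing by 196: δ^2 < 0.68878. Both sides are positive, so the square root keeps the direction.
δ < (135/196)^(1/2) ≈ 0.8299.

δ < 0.8299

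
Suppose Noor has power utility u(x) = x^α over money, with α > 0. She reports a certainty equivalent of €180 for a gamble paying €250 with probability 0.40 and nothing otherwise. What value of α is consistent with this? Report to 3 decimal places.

α ≈ 2.789

EU(lottery) = 0.40·250^α + 0.60·0 = 0.40·250^α.
Equating: 180^α = 0.40·250^α, i.e. 0.7200^α = 0.40.
Taking logs: α·ln(180/250) = ln(0.40), so α = -0.916291 / -0.328504 ≈ 2.789.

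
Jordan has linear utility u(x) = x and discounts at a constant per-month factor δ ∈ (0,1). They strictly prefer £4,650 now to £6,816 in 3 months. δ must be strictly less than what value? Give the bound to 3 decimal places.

δ < 0.880

Comparing present values: 4650 > δ^3·6816.
Dividing by 6816: δ^3 < 0.68222. Both sides are positive, so the cube root keeps the direction.
δ < (4650/6816)^(1/3) ≈ 0.880.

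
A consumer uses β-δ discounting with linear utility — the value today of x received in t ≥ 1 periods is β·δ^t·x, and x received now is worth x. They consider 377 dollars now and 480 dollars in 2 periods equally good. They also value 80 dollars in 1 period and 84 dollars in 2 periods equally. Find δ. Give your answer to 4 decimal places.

δ ≈ 0.9524

The second indifference involves only future payoffs, so β cancels: β·δ^1·80 = β·δ^2·84, giving δ = 80/84 = 0.95238.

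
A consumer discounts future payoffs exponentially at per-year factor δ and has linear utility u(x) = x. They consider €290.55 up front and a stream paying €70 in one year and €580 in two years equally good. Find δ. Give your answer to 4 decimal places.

δ ≈ 0.6500

Equating present values: 290.55 = 70δ + 580δ².
That is, 580δ² + 70δ − 290.55 = 0, a quadratic in δ.
The positive root is δ = [−70 + √(70² + 4·580·290.55)] / (2·580) = (−70 + 824.000)/1160 ≈ 0.6500.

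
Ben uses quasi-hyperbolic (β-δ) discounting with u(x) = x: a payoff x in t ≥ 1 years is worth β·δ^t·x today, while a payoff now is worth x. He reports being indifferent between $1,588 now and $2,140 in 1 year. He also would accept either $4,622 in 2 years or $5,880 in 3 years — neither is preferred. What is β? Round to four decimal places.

β ≈ 0.9440

From the later pair, β·δ^2·4622 = β·δ^3·5880; dividing through, δ = 4622/5880 = 0.78605.
Now use the now-vs-future pair: 1588 = β·δ·2140 gives β = 1588/(0.78605·2140) ≈ 0.9440.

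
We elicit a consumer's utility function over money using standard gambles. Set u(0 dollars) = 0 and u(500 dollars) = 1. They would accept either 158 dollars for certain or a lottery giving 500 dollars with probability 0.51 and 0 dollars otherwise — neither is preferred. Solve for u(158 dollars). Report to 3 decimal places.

0.510

u(158 dollars) equals the lottery's expected utility: 0.51·1 + 0.49·0 = 0.51.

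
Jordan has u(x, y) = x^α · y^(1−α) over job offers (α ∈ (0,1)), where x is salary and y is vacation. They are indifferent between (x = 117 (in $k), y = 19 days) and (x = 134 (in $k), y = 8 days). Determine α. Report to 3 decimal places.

α ≈ 0.864

The Cobb–Douglas utilities coincide, so 117^α·19^(1−α) = 134^α·8^(1−α).
Rearrange to (117/134)^α = (8/19)^(1−α) and take logs: α·-0.135666 = (1−α)·-0.864997.
So α/(1−α) = (-0.864997)/(-0.135666) = 6.375931, and α = 6.375931/7.375931 ≈ 0.864.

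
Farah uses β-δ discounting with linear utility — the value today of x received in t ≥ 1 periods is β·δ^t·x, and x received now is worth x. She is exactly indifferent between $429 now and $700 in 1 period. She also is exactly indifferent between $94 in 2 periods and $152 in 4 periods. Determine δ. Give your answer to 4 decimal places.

δ ≈ 0.7864

From the later pair, β·δ^2·94 = β·δ^4·152; dividing through, δ^2 = 94/152 = 0.61842, so δ = 0.78640.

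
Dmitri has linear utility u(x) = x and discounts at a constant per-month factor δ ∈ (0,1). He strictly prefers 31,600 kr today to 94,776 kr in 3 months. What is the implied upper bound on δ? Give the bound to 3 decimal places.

Comparing present values: 31600 > δ^3·94776.
Hence δ^3 < 31600/94776 = 0.33342, and x ↦ x^(1/3) is increasing on (0,∞).
δ < 0.33342^(1/3) = 0.693.

δ < 0.693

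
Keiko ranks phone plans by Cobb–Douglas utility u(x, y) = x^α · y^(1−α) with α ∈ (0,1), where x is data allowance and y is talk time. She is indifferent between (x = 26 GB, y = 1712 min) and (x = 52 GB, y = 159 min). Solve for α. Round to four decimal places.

α ≈ 0.7742

The Cobb–Douglas utilities coincide, so 26^α·1712^(1−α) = 52^α·159^(1−α).
(26/52)^α = (159/1712)^(1−α); take logs: α·ln(26/52) = (1−α)·ln(159/1712), i.e. α·-0.6931472 = (1−α)·-2.3765134.
So α/(1−α) = (-2.3765134)/(-0.6931472) = 3.4285840, and α = 3.4285840/4.4285840 ≈ 0.7742.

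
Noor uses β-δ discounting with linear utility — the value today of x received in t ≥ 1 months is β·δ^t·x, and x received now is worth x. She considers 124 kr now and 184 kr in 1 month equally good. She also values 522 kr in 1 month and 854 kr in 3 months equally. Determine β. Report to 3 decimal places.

The second indifference involves only future payoffs, so β cancels: β·δ^1·522 = β·δ^3·854, giving δ^2 = 522/854 = 0.61124, so δ = 0.78182.
The first indifference: 124 = β·δ·184, so β = 124/(δ·184) = 124/(0.78182·184) ≈ 0.862.

β ≈ 0.862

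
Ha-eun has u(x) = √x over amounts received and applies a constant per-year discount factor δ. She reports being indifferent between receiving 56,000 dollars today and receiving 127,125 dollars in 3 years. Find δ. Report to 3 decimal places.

Indifference means u(56000) = δ^3 · u(127125), so δ^3 = u(56000)/u(127125).
Since u(x) = √x, δ^3 = √(56000/127125) = 0.66371.
Hence δ = (0.66371)^(1/3) = 0.87229.

δ ≈ 0.872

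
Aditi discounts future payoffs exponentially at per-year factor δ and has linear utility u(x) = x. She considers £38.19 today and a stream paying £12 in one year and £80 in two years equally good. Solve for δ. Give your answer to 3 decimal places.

δ ≈ 0.620

Equating present values: 38.19 = 12δ + 80δ².
Rearranged: 80δ² + 12δ − 38.19 = 0.
By the quadratic formula (taking the positive root), δ = (−12 + √12364.80) / 160 ≈ 0.620.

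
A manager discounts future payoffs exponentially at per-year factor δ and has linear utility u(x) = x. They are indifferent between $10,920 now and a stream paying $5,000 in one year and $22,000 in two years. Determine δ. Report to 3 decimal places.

δ ≈ 0.600

Present value of the stream is 5000·δ + 22000·δ². Indifference gives 5000δ + 22000δ² = 10920.
That is, 22000δ² + 5000δ − 10920 = 0, a quadratic in δ.
By the quadratic formula (taking the positive root), δ = (−5000 + √985960000.00) / 44000 ≈ 0.600.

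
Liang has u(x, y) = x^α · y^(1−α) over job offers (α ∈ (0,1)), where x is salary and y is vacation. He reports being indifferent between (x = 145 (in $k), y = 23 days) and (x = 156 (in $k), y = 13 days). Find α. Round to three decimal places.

Set the two utilities equal: 145^α·23^(1−α) = 156^α·13^(1−α).
(145/156)^α = (13/23)^(1−α); take logs: α·ln(145/156) = (1−α)·ln(13/23), i.e. α·-0.073122 = (1−α)·-0.570545.
Thus α·(-0.643667) = -0.570545, so α = -0.570545/-0.643667 ≈ 0.886.

α ≈ 0.886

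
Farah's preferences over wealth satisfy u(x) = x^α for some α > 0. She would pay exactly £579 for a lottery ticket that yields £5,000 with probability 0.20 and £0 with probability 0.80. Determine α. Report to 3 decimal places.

α ≈ 0.747

Since u(0) = 0, the lottery's EU is 0.20·5000^α.
Setting u(579) equal to that: 579^α = 0.20·5000^α ⇒ (579/5000)^α = 0.20.
α = ln(0.20) / ln(579/5000) = -1.609438/-2.155891 ≈ 0.747.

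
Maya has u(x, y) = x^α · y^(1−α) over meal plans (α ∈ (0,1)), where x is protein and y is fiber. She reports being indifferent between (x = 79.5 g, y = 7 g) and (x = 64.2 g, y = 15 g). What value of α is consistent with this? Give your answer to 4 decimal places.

α ≈ 0.7810

Set the two utilities equal: 79.5^α·7^(1−α) = 64.2^α·15^(1−α).
Rearrange to (79.5/64.2)^α = (15/7)^(1−α) and take logs: α·0.2137538 = (1−α)·0.7621401.
So α/(1−α) = (0.7621401)/(0.2137538) = 3.5655043, and α = 3.5655043/4.5655043 ≈ 0.7810.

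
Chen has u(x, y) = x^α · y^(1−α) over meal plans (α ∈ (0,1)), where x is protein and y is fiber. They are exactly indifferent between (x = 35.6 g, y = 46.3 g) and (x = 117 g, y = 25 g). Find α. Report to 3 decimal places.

α ≈ 0.341

Indifference: 35.6^α · 46.3^(1−α) = 117^α · 25^(1−α).
Rearrange to (35.6/117)^α = (25/46.3)^(1−α) and take logs: α·-1.189828 = (1−α)·-0.616266.
So α/(1−α) = (-0.616266)/(-1.189828) = 0.517945, and α = 0.517945/1.517945 ≈ 0.341.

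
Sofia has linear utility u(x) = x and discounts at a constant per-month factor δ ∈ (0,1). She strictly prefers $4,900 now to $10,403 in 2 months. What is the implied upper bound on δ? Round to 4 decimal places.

δ < 0.6863

The preference means 4900 > δ^2·10403.
Dividing by 10403: δ^2 < 0.47102. Both sides are positive, so the square root keeps the direction.
δ < 0.47102^(1/2) = 0.6863.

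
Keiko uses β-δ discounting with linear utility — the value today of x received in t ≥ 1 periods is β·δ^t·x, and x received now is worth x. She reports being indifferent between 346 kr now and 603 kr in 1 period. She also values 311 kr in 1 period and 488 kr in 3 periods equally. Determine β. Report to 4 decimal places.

The second indifference involves only future payoffs, so β cancels: β·δ^1·311 = β·δ^3·488, giving δ^2 = 311/488 = 0.63730, so δ = 0.79831.
Substituting δ into 346 = β·δ·603: β = 346/(481.380) ≈ 0.7188.

β ≈ 0.7188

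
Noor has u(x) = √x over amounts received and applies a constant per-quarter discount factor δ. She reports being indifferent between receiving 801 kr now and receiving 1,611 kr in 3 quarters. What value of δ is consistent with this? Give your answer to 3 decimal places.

δ ≈ 0.890

Equating discounted utilities: u(801) = δ^3·u(1611) ⇒ δ^3 = u(801)/u(1611).
With u(x) = √x: δ^3 = √801/√1611 = √(801/1611) = 0.70513.
Hence δ = (0.70513)^(1/3) = 0.89007.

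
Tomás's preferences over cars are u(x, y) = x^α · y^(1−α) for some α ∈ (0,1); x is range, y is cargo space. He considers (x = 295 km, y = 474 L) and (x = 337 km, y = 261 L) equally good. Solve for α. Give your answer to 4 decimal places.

α ≈ 0.8176

The Cobb–Douglas utilities coincide, so 295^α·474^(1−α) = 337^α·261^(1−α).
Rearrange to (295/337)^α = (261/474)^(1−α) and take logs: α·-0.1331076 = (1−α)·-0.5966869.
With A = -0.1331076 and B = -0.5966869: α·A = (1−α)·B, so α = B/(A+B) = -0.5966869/-0.7297945 ≈ 0.8176.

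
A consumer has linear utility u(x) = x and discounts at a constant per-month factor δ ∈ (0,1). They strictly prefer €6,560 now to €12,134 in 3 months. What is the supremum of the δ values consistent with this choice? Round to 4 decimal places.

δ < 0.8146

Under u(x) = x this choice says 6560 > δ^3·12134.
Hence δ^3 < 6560/12134 = 0.54063, and x ↦ x^(1/3) is increasing on (0,∞).
δ < (6560/12134)^(1/3) ≈ 0.8146.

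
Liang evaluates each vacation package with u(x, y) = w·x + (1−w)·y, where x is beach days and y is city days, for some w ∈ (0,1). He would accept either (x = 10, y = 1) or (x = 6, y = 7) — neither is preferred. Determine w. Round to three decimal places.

w = 0.600

Equating utilities: w·10 + (1−w)·1 = w·6 + (1−w)·7.
Collecting terms: w·4 = (1−w)·6.
So w/(1−w) = 6/4 = 1.5000, giving w = 6/(4+6) = 0.600.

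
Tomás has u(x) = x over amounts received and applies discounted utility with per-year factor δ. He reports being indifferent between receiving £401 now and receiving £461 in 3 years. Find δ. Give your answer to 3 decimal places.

δ ≈ 0.955

Equating discounted utilities: u(401) = δ^3·u(461) ⇒ δ^3 = u(401)/u(461).
With u(x) = x: δ^3 = 401/461 = 0.86985.
Hence δ = (0.86985)^(1/3) = 0.95458.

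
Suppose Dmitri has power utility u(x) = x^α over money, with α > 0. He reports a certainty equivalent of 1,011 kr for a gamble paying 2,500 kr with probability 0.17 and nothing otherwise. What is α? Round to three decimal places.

α ≈ 1.957

Since u(0) = 0, the lottery's EU is 0.17·2500^α.
Indifference: 1011^α = 0.17·2500^α, so (1011/2500)^α = 0.17.
Taking logs: α·ln(1011/2500) = ln(0.17), so α = -1.771957 / -0.905351 ≈ 1.957.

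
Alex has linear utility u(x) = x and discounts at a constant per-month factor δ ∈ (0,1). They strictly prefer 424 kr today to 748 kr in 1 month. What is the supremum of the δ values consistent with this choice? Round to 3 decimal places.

Under u(x) = x this choice says 424 > δ·748.
So δ < 424/748 = 0.56684.

δ < 0.567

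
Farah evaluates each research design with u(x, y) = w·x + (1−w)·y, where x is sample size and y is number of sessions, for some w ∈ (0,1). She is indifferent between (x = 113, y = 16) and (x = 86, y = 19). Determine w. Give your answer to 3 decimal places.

Equating utilities: w·113 + (1−w)·16 = w·86 + (1−w)·19.
Collecting terms: w·27 = (1−w)·3.
So w/(1−w) = 3/27 = 0.1111, giving w = 3/(27+3) = 0.100.

w = 0.100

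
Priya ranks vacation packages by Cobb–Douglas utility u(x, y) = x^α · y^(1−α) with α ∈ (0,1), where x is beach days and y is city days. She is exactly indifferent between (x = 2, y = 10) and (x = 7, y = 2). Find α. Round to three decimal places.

Set the two utilities equal: 2^α·10^(1−α) = 7^α·2^(1−α).
Taking logs: α·ln 2 + (1−α)·ln 10 = α·ln 7 + (1−α)·ln 2, i.e. α·-1.252763 = (1−α)·-1.609438.
Thus α·(-2.862201) = -1.609438, so α = -1.609438/-2.862201 ≈ 0.562.

α ≈ 0.562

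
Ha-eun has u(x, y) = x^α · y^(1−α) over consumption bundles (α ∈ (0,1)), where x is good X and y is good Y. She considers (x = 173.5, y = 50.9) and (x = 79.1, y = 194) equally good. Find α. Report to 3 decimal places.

Indifference: 173.5^α · 50.9^(1−α) = 79.1^α · 194^(1−α).
Rearrange to (173.5/79.1)^α = (194/50.9)^(1−α) and take logs: α·0.785465 = (1−α)·1.337995.
With A = 0.785465 and B = 1.337995: α·A = (1−α)·B, so α = B/(A+B) = 1.337995/2.123460 ≈ 0.630.

α ≈ 0.630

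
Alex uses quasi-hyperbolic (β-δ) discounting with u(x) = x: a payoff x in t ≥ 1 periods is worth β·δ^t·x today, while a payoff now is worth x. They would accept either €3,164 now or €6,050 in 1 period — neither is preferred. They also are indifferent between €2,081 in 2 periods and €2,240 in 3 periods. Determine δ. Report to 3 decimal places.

The second indifference involves only future payoffs, so β cancels: β·δ^2·2081 = β·δ^3·2240, giving δ = 2081/2240 = 0.92902.

δ ≈ 0.929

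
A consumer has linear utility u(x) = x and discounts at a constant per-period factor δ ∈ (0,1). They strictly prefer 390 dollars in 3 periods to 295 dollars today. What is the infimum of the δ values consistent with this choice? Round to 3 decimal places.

δ > 0.911

The preference means 295 < δ^3·390.
So δ^3 > 295/390 = 0.75641; taking the cube root of both positive sides preserves the inequality.
δ > (295/390)^(1/3) ≈ 0.911.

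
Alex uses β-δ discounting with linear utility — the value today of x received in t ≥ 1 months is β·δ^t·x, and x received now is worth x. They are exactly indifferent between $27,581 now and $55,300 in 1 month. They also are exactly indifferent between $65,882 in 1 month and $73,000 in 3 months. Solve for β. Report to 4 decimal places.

Both payoffs in the second observation are in the future, so β drops out: δ^1·65882 = δ^3·73000 ⇒ δ^2 = 65882/73000 = 0.90249, so δ = 0.95000.
Now use the now-vs-future pair: 27581 = β·δ·55300 gives β = 27581/(0.95000·55300) ≈ 0.5250.

β ≈ 0.5250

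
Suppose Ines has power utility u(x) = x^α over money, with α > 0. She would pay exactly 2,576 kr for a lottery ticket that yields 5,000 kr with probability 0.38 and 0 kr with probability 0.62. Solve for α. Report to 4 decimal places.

α ≈ 1.4590

The lottery's expected utility is 0.38·u(5000) + 0.62·u(0) = 0.38·5000^α (since u(0) = 0 for α > 0).
Indifference: 2576^α = 0.38·5000^α, so (2576/5000)^α = 0.38.
Take logs: α = ln 0.38 / ln(2576/5000) ≈ 1.458962.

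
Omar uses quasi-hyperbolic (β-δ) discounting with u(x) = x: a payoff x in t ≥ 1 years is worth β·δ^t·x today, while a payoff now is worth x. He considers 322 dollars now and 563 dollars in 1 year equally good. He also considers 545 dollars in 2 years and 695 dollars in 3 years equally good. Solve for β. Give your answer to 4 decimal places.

β ≈ 0.7293

The second indifference involves only future payoffs, so β cancels: β·δ^2·545 = β·δ^3·695, giving δ = 545/695 = 0.78417.
Substituting δ into 322 = β·δ·563: β = 322/(441.489) ≈ 0.7293.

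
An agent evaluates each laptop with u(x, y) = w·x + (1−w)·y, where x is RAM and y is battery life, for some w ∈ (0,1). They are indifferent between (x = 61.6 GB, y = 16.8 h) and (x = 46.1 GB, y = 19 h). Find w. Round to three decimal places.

u(61.6,16.8) = u(46.1,19) means w·61.6 + (1−w)·16.8 = w·46.1 + (1−w)·19.
w·(61.6−46.1) = (1−w)·(19−16.8), i.e. w·15.5 = (1−w)·2.2.
So w/(1−w) = 2.2/15.5 = 0.1419, giving w = 2.2/(15.5+2.2) = 0.124.

w = 0.124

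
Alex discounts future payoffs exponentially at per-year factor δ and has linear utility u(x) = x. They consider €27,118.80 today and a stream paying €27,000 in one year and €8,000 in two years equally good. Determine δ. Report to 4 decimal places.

δ ≈ 0.8100

Equating present values: 27118.80 = 27000δ + 8000δ².
So 8000δ² + 27000δ − 27118.80 = 0.
The positive root is δ = [−27000 + √(27000² + 4·8000·27118.80)] / (2·8000) = (−27000 + 39960.000)/16000 ≈ 0.8100.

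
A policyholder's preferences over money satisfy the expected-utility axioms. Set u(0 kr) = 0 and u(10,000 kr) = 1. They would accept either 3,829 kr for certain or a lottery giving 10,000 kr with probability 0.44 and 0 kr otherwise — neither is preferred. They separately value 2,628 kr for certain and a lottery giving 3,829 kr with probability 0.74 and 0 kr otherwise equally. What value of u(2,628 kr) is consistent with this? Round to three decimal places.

0.326

From the first indifference, u(3,829 kr) = 0.44·u(10,000 kr) + 0.56·u(0 kr) = 0.44·1 + 0.56·0 = 0.44.
Then u(2,628 kr) = 0.74·u(3,829 kr) + 0.26·u(0 kr) = 0.74·0.44 + 0.26·0.00 = 0.3256.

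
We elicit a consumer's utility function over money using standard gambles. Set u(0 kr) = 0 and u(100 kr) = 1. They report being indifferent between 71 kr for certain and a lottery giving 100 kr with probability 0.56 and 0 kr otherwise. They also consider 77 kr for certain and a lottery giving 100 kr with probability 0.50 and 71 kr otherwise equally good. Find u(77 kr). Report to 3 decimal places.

0.780

The first gamble pins u(71 kr): it must equal 0.56·1 + 0.44·0 = 0.56.
The second indifference gives u(77 kr) = 0.50·u(100 kr) + 0.50·u(71 kr) = 0.50·1.00 + 0.50·0.56 = 0.7800.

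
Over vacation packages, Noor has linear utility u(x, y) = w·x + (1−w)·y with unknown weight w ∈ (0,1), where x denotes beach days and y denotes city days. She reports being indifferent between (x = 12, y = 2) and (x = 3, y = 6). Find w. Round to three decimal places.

w = 0.308

Indifference: w·12 + (1−w)·2 = w·3 + (1−w)·6.
w·(12−3) = (1−w)·(6−2), i.e. w·9 = (1−w)·4.
The marginal rate of substitution is 4/9, so w = 4/(9+4) = 0.308.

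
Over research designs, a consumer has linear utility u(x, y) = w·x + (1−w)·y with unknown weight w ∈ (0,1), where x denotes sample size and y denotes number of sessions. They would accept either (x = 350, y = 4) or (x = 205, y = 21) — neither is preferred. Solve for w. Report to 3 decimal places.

Equating utilities: w·350 + (1−w)·4 = w·205 + (1−w)·21.
Collecting terms: w·145 = (1−w)·17.
The marginal rate of substitution is 17/145, so w = 17/(145+17) = 0.105.

w = 0.105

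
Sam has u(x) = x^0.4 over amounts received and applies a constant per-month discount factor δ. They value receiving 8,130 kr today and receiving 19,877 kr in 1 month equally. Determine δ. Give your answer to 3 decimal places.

Indifference means u(8130) = δ · u(19877), so δ = u(8130)/u(19877).
Since u(x) = x^0.4, δ = (8130/19877)^0.4 = 0.40902^0.4 = 0.69935.

δ ≈ 0.699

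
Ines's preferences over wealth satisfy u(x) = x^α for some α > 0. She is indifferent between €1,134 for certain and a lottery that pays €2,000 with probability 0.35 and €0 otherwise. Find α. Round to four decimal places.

EU(lottery) = 0.35·2000^α + 0.65·0 = 0.35·2000^α.
Equating: 1134^α = 0.35·2000^α, i.e. 0.5670^α = 0.35.
α = ln(0.35) / ln(1134/2000) = -1.0498221/-0.5673960 ≈ 1.8502.

α ≈ 1.8502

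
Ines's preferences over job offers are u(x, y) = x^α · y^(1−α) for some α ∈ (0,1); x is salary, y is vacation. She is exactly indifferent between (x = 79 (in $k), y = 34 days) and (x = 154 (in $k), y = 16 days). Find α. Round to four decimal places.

The Cobb–Douglas utilities coincide, so 79^α·34^(1−α) = 154^α·16^(1−α).
(79/154)^α = (16/34)^(1−α); take logs: α·ln(79/154) = (1−α)·ln(16/34), i.e. α·-0.6675047 = (1−α)·-0.7537718.
So α/(1−α) = (-0.7537718)/(-0.6675047) = 1.1292382, and α = 1.1292382/2.1292382 ≈ 0.5303.

α ≈ 0.5303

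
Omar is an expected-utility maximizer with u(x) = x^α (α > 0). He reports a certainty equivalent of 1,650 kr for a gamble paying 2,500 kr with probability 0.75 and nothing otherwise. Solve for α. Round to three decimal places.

Since u(0) = 0, the lottery's EU is 0.75·2500^α.
Equating: 1650^α = 0.75·2500^α, i.e. 0.6600^α = 0.75.
Taking logs: α·ln(1650/2500) = ln(0.75), so α = -0.287682 / -0.415515 ≈ 0.692.

α ≈ 0.692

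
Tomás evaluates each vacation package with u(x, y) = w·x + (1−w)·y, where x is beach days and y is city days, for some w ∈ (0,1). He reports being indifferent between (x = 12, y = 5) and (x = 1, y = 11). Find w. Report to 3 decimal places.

w = 0.353

Equating utilities: w·12 + (1−w)·5 = w·1 + (1−w)·11.
Rearranging, 11·w − 6·(1−w) = 0.
The marginal rate of substitution is 6/11, so w = 6/(11+6) = 0.353.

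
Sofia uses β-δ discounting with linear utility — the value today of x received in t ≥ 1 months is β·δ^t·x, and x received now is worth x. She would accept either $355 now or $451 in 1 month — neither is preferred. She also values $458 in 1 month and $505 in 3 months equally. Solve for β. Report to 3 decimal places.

The second indifference involves only future payoffs, so β cancels: β·δ^1·458 = β·δ^3·505, giving δ^2 = 458/505 = 0.90693, so δ = 0.95233.
Now use the now-vs-future pair: 355 = β·δ·451 gives β = 355/(0.95233·451) ≈ 0.827.

β ≈ 0.827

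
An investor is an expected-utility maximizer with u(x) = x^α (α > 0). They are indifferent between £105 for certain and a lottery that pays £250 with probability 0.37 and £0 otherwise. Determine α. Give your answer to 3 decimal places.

The lottery's expected utility is 0.37·u(250) + 0.63·u(0) = 0.37·250^α (since u(0) = 0 for α > 0).
Equating: 105^α = 0.37·250^α, i.e. 0.4200^α = 0.37.
Take logs: α = ln 0.37 / ln(105/250) ≈ 1.14611.

α ≈ 1.146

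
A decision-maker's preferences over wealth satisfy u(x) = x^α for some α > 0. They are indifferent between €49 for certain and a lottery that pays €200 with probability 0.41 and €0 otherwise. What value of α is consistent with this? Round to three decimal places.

EU(lottery) = 0.41·200^α + 0.59·0 = 0.41·200^α.
Setting u(49) equal to that: 49^α = 0.41·200^α ⇒ (49/200)^α = 0.41.
Taking logs: α·ln(49/200) = ln(0.41), so α = -0.891598 / -1.406497 ≈ 0.634.

α ≈ 0.634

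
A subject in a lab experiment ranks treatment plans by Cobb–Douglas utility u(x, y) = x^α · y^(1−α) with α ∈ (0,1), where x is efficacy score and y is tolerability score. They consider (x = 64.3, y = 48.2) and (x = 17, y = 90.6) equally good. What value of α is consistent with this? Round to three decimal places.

α ≈ 0.322

Indifference: 64.3^α · 48.2^(1−α) = 17^α · 90.6^(1−α).
Taking logs: α·ln 64.3 + (1−α)·ln 48.2 = α·ln 17 + (1−α)·ln 90.6, i.e. α·1.330346 = (1−α)·0.631095.
Thus α·(1.961441) = 0.631095, so α = 0.631095/1.961441 ≈ 0.322.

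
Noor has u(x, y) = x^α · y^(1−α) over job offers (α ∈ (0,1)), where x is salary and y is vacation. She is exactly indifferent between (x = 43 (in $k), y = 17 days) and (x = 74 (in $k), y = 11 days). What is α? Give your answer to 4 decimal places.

The Cobb–Douglas utilities coincide, so 43^α·17^(1−α) = 74^α·11^(1−α).
Taking logs: α·ln 43 + (1−α)·ln 17 = α·ln 74 + (1−α)·ln 11, i.e. α·-0.5428650 = (1−α)·-0.4353181.
So α/(1−α) = (-0.4353181)/(-0.5428650) = 0.8018902, and α = 0.8018902/1.8018902 ≈ 0.4450.

α ≈ 0.4450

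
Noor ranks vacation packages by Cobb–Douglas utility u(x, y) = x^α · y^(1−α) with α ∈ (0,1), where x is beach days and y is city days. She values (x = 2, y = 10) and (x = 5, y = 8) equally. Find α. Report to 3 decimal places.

α ≈ 0.196

Set the two utilities equal: 2^α·10^(1−α) = 5^α·8^(1−α).
Taking logs: α·ln 2 + (1−α)·ln 10 = α·ln 5 + (1−α)·ln 8, i.e. α·-0.916291 = (1−α)·-0.223144.
Thus α·(-1.139435) = -0.223144, so α = -0.223144/-1.139435 ≈ 0.196.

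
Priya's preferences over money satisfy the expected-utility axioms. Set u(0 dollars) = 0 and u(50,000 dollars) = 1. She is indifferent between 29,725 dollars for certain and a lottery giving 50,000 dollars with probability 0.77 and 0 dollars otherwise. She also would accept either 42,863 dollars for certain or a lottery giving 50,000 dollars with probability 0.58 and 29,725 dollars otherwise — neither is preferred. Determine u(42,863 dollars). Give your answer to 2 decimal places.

From the first indifference, u(29,725 dollars) = 0.77·u(50,000 dollars) + 0.23·u(0 dollars) = 0.77·1 + 0.23·0 = 0.77.
Then u(42,863 dollars) = 0.58·u(50,000 dollars) + 0.42·u(29,725 dollars) = 0.58·1.00 + 0.42·0.77 = 0.9034.

0.90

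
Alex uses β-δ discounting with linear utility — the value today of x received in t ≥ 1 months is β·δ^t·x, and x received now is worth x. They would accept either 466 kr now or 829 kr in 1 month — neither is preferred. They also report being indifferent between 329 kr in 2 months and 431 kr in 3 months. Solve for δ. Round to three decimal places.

δ ≈ 0.763

The second indifference involves only future payoffs, so β cancels: β·δ^2·329 = β·δ^3·431, giving δ = 329/431 = 0.76334.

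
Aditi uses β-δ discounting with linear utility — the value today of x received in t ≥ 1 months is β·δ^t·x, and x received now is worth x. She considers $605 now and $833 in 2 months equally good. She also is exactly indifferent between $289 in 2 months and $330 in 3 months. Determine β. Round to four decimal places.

β ≈ 0.9470

Both payoffs in the second observation are in the future, so β drops out: δ^2·289 = δ^3·330 ⇒ δ = 289/330 = 0.87576.
The first indifference: 605 = β·δ^2·833, so β = 605/(δ^2·833) = 605/(0.76695·833) ≈ 0.9470.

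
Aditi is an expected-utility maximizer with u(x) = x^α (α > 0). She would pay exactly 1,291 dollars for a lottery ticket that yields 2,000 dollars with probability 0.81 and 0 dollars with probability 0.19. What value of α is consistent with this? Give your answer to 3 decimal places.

α ≈ 0.481

Since u(0) = 0, the lottery's EU is 0.81·2000^α.
Setting u(1291) equal to that: 1291^α = 0.81·2000^α ⇒ (1291/2000)^α = 0.81.
Take logs: α = ln 0.81 / ln(1291/2000) ≈ 0.48139.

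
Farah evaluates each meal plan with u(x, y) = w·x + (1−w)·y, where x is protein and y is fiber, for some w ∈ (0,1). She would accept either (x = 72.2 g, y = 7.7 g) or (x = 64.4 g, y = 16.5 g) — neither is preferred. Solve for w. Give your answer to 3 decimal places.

w = 0.530

Equating utilities: w·72.2 + (1−w)·7.7 = w·64.4 + (1−w)·16.5.
w·(72.2−64.4) = (1−w)·(16.5−7.7), i.e. w·7.8 = (1−w)·8.8.
Hence w = 8.8/(7.8+8.8) = 8.8/16.6 = 0.530.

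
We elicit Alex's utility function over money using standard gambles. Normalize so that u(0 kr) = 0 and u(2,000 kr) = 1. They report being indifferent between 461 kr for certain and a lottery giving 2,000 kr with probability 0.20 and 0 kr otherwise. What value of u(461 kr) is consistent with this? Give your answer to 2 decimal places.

0.20

u(461 kr) equals the lottery's expected utility: 0.20·1 + 0.80·0 = 0.20.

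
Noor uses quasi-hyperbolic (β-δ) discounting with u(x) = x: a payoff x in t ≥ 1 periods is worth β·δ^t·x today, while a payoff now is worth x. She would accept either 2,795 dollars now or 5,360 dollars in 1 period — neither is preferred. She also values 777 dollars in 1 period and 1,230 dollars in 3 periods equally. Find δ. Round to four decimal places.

Both payoffs in the second observation are in the future, so β drops out: δ^1·777 = δ^3·1230 ⇒ δ^2 = 777/1230 = 0.63171, so δ = 0.79480.

δ ≈ 0.7948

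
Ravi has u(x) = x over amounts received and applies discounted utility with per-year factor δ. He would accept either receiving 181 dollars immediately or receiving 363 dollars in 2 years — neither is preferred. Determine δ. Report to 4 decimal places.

δ ≈ 0.7061

The payoff in 2 years is discounted by δ^2, so u(181) = δ^2·u(363) and δ^2 = u(181)/u(363).
With u(x) = x: δ^2 = 181/363 = 0.49862.
So δ = 0.49862^(1/2) ≈ 0.7061.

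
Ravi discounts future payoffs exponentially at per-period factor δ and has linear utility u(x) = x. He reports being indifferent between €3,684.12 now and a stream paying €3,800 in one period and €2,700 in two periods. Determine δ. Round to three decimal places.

Equating present values: 3684.12 = 3800δ + 2700δ².
So 2700δ² + 3800δ − 3684.12 = 0.
By the quadratic formula (taking the positive root), δ = (−3800 + √54228496.00) / 5400 ≈ 0.660.

δ ≈ 0.660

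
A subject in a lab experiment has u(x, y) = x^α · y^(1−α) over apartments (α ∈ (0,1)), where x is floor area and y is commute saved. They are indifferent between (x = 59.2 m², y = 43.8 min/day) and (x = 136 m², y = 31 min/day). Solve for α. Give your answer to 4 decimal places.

Set the two utilities equal: 59.2^α·43.8^(1−α) = 136^α·31^(1−α).
(59.2/136)^α = (31/43.8)^(1−α); take logs: α·ln(59.2/136) = (1−α)·ln(31/43.8), i.e. α·-0.8317333 = (1−α)·-0.3456466.
So α/(1−α) = (-0.3456466)/(-0.8317333) = 0.4155738, and α = 0.4155738/1.4155738 ≈ 0.2936.

α ≈ 0.2936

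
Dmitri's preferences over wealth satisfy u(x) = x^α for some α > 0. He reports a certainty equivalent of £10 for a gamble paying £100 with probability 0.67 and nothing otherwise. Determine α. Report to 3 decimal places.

α ≈ 0.174

The lottery's expected utility is 0.67·u(100) + 0.33·u(0) = 0.67·100^α (since u(0) = 0 for α > 0).
Equating: 10^α = 0.67·100^α, i.e. 0.1000^α = 0.67.
Take logs: α = ln 0.67 / ln(10/100) ≈ 0.17393.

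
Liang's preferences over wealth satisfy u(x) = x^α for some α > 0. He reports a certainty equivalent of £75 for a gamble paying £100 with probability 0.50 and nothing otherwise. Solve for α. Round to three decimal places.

EU(lottery) = 0.50·100^α + 0.50·0 = 0.50·100^α.
Indifference: 75^α = 0.50·100^α, so (75/100)^α = 0.50.
Take logs: α = ln 0.50 / ln(75/100) ≈ 2.40942.

α ≈ 2.409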